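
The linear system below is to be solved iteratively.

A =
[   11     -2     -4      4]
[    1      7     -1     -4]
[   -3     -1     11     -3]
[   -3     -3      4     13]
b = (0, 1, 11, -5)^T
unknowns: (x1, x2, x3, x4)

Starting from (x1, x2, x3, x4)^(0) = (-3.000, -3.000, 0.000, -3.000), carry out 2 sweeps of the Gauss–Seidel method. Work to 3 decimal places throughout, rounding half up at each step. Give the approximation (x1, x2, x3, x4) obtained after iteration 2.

Iteration 1:
  x1 = (0 - (-2)·-3.000 - (-4)·0.000 - (4)·-3.000) / (11) = 0.545
  x2 = (1 - (1)·0.545 - (-1)·0.000 - (-4)·-3.000) / (7) = -1.649
  x3 = (11 - (-3)·0.545 - (-1)·-1.649 - (-3)·-3.000) / (11) = 0.181
  x4 = (-5 - (-3)·0.545 - (-3)·-1.649 - (4)·0.181) / (13) = -0.695
Iteration 2:
  x1 = (0 - (-2)·-1.649 - (-4)·0.181 - (4)·-0.695) / (11) = 0.019
  x2 = (1 - (1)·0.019 - (-1)·0.181 - (-4)·-0.695) / (7) = -0.231
  x3 = (11 - (-3)·0.019 - (-1)·-0.231 - (-3)·-0.695) / (11) = 0.795
  x4 = (-5 - (-3)·0.019 - (-3)·-0.231 - (4)·0.795) / (13) = -0.678

(0.019, -0.231, 0.795, -0.678)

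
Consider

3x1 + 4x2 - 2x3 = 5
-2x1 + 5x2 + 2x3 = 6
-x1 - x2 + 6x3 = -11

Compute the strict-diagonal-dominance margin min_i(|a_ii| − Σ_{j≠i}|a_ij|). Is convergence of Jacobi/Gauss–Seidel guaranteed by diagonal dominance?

-3

row 1: |3| − (4+2) = -3
row 2: |5| − (2+2) = 1
row 3: |6| − (1+1) = 4
minimum over rows = -3 → not strictly diagonally dominant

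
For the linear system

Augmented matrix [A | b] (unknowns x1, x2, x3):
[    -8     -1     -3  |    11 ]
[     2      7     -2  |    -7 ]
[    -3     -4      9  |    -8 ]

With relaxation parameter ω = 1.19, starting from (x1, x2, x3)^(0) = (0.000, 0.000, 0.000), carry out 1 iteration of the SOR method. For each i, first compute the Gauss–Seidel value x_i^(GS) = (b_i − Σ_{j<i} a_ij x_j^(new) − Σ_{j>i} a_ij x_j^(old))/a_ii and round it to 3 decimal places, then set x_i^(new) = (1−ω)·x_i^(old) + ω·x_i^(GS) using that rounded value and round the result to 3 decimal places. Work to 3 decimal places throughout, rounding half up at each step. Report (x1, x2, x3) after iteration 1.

Iteration 1:
  x1: GS value = (11 - (-1)·0.000 - (-3)·0.000) / (-8) = -1.375;  x1 ← (1−ω)·0.000 + ω·-1.375 = -1.636
  x2: GS value = (-7 - (2)·-1.636 - (-2)·0.000) / (7) = -0.533;  x2 ← (1−ω)·0.000 + ω·-0.533 = -0.634
  x3: GS value = (-8 - (-3)·-1.636 - (-4)·-0.634) / (9) = -1.716;  x3 ← (1−ω)·0.000 + ω·-1.716 = -2.042

(-1.636, -0.634, -2.042)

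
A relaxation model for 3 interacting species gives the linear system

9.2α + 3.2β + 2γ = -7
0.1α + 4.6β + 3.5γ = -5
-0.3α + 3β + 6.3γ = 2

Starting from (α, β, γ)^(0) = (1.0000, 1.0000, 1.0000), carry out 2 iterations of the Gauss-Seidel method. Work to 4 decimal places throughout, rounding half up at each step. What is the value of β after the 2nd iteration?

Iteration 1:
  α = (-7 - (3.2)·1.0000 - (2)·1.0000) / (9.2) = -1.3261
  β = (-5 - (0.1)·-1.3261 - (3.5)·1.0000) / (4.6) = -1.8190
  γ = (2 - (-0.3)·-1.3261 - (3)·-1.8190) / (6.3) = 1.1205
Iteration 2:
  α = (-7 - (3.2)·-1.8190 - (2)·1.1205) / (9.2) = -0.3718
  β = (-5 - (0.1)·-0.3718 - (3.5)·1.1205) / (4.6) = -1.9314
  γ = (2 - (-0.3)·-0.3718 - (3)·-1.9314) / (6.3) = 1.2195

-1.9314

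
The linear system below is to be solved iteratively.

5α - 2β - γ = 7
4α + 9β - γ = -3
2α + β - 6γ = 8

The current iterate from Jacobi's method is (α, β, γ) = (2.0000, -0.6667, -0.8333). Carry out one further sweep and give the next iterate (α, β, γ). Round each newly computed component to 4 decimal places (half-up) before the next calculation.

(0.9667, -1.3148, -0.7778)

One sweep:
  α = (7 - (-2)·-0.6667 - (-1)·-0.8333) / (5) = 0.9667
  β = (-3 - (4)·2.0000 - (-1)·-0.8333) / (9) = -1.3148
  γ = (8 - (2)·2.0000 - (1)·-0.6667) / (-6) = -0.7778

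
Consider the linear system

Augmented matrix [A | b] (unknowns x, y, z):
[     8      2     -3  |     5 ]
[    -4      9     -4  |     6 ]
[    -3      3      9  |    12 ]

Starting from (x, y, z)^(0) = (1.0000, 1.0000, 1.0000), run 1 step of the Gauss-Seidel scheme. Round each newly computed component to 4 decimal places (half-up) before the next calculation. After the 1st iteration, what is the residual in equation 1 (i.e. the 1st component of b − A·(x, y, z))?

-0.5831

Iteration 1:
  x = (5 - (2)·1.0000 - (-3)·1.0000) / (8) = 0.7500
  y = (6 - (-4)·0.7500 - (-4)·1.0000) / (9) = 1.4444
  z = (12 - (-3)·0.7500 - (3)·1.4444) / (9) = 1.1019
Residual b − A·x = (-0.5831, 0.4080, -0.0003)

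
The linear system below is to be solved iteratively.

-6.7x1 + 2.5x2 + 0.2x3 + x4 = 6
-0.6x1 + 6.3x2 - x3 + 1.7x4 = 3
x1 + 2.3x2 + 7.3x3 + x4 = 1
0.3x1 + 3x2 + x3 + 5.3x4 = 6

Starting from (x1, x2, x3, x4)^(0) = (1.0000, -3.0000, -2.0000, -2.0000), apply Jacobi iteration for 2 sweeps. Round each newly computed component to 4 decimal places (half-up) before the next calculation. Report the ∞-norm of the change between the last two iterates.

2.5638

Iteration 1:
  x1 = (6 - (2.5)·-3.0000 - (0.2)·-2.0000 - (1)·-2.0000) / (-6.7) = -2.3731
  x2 = (3 - (-0.6)·1.0000 - (-1)·-2.0000 - (1.7)·-2.0000) / (6.3) = 0.7937
  x3 = (1 - (1)·1.0000 - (2.3)·-3.0000 - (1)·-2.0000) / (7.3) = 1.2192
  x4 = (6 - (0.3)·1.0000 - (3)·-3.0000 - (1)·-2.0000) / (5.3) = 3.1509
Iteration 2:
  x1 = (6 - (2.5)·0.7937 - (0.2)·1.2192 - (1)·3.1509) / (-6.7) = -0.0927
  x2 = (3 - (-0.6)·-2.3731 - (-1)·1.2192 - (1.7)·3.1509) / (6.3) = -0.4065
  x3 = (1 - (1)·-2.3731 - (2.3)·0.7937 - (1)·3.1509) / (7.3) = -0.2196
  x4 = (6 - (0.3)·-2.3731 - (3)·0.7937 - (1)·1.2192) / (5.3) = 0.5871
Change: (2.2804, -1.2002, -1.4388, -2.5638) → max |·| = 2.5638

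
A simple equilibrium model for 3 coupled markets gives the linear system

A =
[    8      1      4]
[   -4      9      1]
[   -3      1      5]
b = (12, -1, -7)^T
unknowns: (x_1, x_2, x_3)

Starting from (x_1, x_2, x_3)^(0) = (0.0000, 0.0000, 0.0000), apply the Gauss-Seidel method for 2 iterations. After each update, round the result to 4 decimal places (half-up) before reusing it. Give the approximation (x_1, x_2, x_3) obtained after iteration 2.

Iteration 1:
  x_1 = (12 - (1)·0.0000 - (4)·0.0000) / (8) = 1.5000
  x_2 = (-1 - (-4)·1.5000 - (1)·0.0000) / (9) = 0.5556
  x_3 = (-7 - (-3)·1.5000 - (1)·0.5556) / (5) = -0.6111
Iteration 2:
  x_1 = (12 - (1)·0.5556 - (4)·-0.6111) / (8) = 1.7361
  x_2 = (-1 - (-4)·1.7361 - (1)·-0.6111) / (9) = 0.7284
  x_3 = (-7 - (-3)·1.7361 - (1)·0.7284) / (5) = -0.5040

(1.7361, 0.7284, -0.5040)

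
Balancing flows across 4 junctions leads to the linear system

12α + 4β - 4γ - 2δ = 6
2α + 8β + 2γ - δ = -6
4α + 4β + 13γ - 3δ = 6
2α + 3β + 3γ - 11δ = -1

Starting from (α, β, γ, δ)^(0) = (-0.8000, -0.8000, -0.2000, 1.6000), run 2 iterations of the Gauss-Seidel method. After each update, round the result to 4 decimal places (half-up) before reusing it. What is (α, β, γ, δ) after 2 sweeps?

(1.0464, -1.1680, 0.5617, 0.1158)

Iteration 1:
  α = (6 - (4)·-0.8000 - (-4)·-0.2000 - (-2)·1.6000) / (12) = 0.9667
  β = (-6 - (2)·0.9667 - (2)·-0.2000 - (-1)·1.6000) / (8) = -0.7417
  γ = (6 - (4)·0.9667 - (4)·-0.7417 - (-3)·1.6000) / (13) = 0.7615
  δ = (-1 - (2)·0.9667 - (3)·-0.7417 - (3)·0.7615) / (-11) = 0.2721
Iteration 2:
  α = (6 - (4)·-0.7417 - (-4)·0.7615 - (-2)·0.2721) / (12) = 1.0464
  β = (-6 - (2)·1.0464 - (2)·0.7615 - (-1)·0.2721) / (8) = -1.1680
  γ = (6 - (4)·1.0464 - (4)·-1.1680 - (-3)·0.2721) / (13) = 0.5617
  δ = (-1 - (2)·1.0464 - (3)·-1.1680 - (3)·0.5617) / (-11) = 0.1158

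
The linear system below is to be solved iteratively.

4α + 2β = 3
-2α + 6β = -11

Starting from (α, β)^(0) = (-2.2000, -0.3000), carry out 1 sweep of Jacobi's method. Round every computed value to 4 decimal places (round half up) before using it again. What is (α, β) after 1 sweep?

(0.9000, -2.5667)

Iteration 1:
  α = (3 - (2)·-0.3000) / (4) = 0.9000
  β = (-11 - (-2)·-2.2000) / (6) = -2.5667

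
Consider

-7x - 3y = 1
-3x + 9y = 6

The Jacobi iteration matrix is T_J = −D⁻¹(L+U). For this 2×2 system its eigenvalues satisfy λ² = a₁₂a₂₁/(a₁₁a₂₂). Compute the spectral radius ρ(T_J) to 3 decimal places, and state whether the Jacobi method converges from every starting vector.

a₁₂a₂₁/(a₁₁a₂₂) = (-3)·(-3) / ((-7)·(9)) = -0.142857
ρ = √|-0.142857| = √0.142857 = 0.378
ρ < 1, so Jacobi converges

0.378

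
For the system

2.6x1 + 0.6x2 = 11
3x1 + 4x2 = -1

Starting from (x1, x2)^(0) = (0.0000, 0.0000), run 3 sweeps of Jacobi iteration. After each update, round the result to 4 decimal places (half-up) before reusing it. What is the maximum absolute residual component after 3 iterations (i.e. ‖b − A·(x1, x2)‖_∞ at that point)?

Iteration 1:
  x1 = (11 - (0.6)·0.0000) / (2.6) = 4.2308
  x2 = (-1 - (3)·0.0000) / (4) = -0.2500
Iteration 2:
  x1 = (11 - (0.6)·-0.2500) / (2.6) = 4.2885
  x2 = (-1 - (3)·4.2308) / (4) = -3.4231
Iteration 3:
  x1 = (11 - (0.6)·-3.4231) / (2.6) = 5.0207
  x2 = (-1 - (3)·4.2885) / (4) = -3.4664
Residual b − A·x = (0.0260, -2.1965); ∞-norm = 2.1965

2.1965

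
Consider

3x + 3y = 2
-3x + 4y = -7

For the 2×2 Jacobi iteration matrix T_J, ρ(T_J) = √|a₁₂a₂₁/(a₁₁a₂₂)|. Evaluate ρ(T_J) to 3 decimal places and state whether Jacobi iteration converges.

0.866

a₁₂a₂₁/(a₁₁a₂₂) = (3)·(-3) / ((3)·(4)) = -0.750000
ρ = √|-0.750000| = √0.750000 = 0.866
ρ < 1, so Jacobi converges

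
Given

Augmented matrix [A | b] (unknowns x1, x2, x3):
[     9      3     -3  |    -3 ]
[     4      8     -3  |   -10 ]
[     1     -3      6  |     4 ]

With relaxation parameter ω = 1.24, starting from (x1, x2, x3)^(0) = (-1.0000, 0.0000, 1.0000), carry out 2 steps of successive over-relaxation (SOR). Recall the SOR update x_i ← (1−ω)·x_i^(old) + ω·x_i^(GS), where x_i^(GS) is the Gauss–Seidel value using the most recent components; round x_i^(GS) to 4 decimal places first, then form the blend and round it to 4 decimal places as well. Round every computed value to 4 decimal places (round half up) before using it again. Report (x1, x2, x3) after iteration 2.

Iteration 1:
  x1: GS value = (-3 - (3)·0.0000 - (-3)·1.0000) / (9) = 0.0000;  x1 ← (1−ω)·-1.0000 + ω·0.0000 = 0.2400
  x2: GS value = (-10 - (4)·0.2400 - (-3)·1.0000) / (8) = -0.9950;  x2 ← (1−ω)·0.0000 + ω·-0.9950 = -1.2338
  x3: GS value = (4 - (1)·0.2400 - (-3)·-1.2338) / (6) = 0.0098;  x3 ← (1−ω)·1.0000 + ω·0.0098 = -0.2278
Iteration 2:
  x1: GS value = (-3 - (3)·-1.2338 - (-3)·-0.2278) / (9) = 0.0020;  x1 ← (1−ω)·0.2400 + ω·0.0020 = -0.0551
  x2: GS value = (-10 - (4)·-0.0551 - (-3)·-0.2278) / (8) = -1.3079;  x2 ← (1−ω)·-1.2338 + ω·-1.3079 = -1.3257
  x3: GS value = (4 - (1)·-0.0551 - (-3)·-1.3257) / (6) = 0.0130;  x3 ← (1−ω)·-0.2278 + ω·0.0130 = 0.0708

(-0.0551, -1.3257, 0.0708)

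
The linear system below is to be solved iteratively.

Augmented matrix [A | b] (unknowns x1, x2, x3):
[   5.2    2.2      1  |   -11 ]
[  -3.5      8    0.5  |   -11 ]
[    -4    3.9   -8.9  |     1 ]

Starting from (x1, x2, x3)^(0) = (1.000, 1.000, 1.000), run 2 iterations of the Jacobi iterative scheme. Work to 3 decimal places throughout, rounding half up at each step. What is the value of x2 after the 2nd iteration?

-2.562

Iteration 1:
  x1 = (-11 - (2.2)·1.000 - (1)·1.000) / (5.2) = -2.731
  x2 = (-11 - (-3.5)·1.000 - (0.5)·1.000) / (8) = -1.000
  x3 = (1 - (-4)·1.000 - (3.9)·1.000) / (-8.9) = -0.124
Iteration 2:
  x1 = (-11 - (2.2)·-1.000 - (1)·-0.124) / (5.2) = -1.668
  x2 = (-11 - (-3.5)·-2.731 - (0.5)·-0.124) / (8) = -2.562
  x3 = (1 - (-4)·-2.731 - (3.9)·-1.000) / (-8.9) = 0.677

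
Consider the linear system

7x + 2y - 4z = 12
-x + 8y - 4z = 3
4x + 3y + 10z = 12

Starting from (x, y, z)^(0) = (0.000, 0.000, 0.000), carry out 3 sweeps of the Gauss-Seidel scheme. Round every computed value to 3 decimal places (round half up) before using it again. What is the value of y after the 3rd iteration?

Iteration 1:
  x = (12 - (2)·0.000 - (-4)·0.000) / (7) = 1.714
  y = (3 - (-1)·1.714 - (-4)·0.000) / (8) = 0.589
  z = (12 - (4)·1.714 - (3)·0.589) / (10) = 0.338
Iteration 2:
  x = (12 - (2)·0.589 - (-4)·0.338) / (7) = 1.739
  y = (3 - (-1)·1.739 - (-4)·0.338) / (8) = 0.761
  z = (12 - (4)·1.739 - (3)·0.761) / (10) = 0.276
Iteration 3:
  x = (12 - (2)·0.761 - (-4)·0.276) / (7) = 1.655
  y = (3 - (-1)·1.655 - (-4)·0.276) / (8) = 0.720
  z = (12 - (4)·1.655 - (3)·0.720) / (10) = 0.322

0.720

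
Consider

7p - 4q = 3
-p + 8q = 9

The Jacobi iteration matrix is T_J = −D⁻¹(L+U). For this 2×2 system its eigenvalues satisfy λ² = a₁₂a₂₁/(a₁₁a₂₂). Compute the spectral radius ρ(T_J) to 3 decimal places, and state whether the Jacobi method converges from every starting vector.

0.267

a₁₂a₂₁/(a₁₁a₂₂) = (-4)·(-1) / ((7)·(8)) = 0.071429
ρ = √|0.071429| = √0.071429 = 0.267
ρ < 1, so Jacobi converges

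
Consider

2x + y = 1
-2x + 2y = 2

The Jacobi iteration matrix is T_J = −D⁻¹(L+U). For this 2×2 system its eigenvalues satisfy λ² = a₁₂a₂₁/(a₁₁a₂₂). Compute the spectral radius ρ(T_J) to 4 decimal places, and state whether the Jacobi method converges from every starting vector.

0.7071

a₁₂a₂₁/(a₁₁a₂₂) = (1)·(-2) / ((2)·(2)) = -0.500000
ρ = √|-0.500000| = √0.500000 = 0.7071
ρ < 1, so Jacobi converges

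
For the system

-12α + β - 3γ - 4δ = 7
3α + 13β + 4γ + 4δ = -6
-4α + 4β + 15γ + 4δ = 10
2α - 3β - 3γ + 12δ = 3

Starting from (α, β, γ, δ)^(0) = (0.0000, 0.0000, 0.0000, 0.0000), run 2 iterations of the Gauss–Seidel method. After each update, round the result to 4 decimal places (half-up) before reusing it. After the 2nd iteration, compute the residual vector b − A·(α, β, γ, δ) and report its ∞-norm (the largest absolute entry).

0.6839

Iteration 1:
  α = (7 - (1)·0.0000 - (-3)·0.0000 - (-4)·0.0000) / (-12) = -0.5833
  β = (-6 - (3)·-0.5833 - (4)·0.0000 - (4)·0.0000) / (13) = -0.3269
  γ = (10 - (-4)·-0.5833 - (4)·-0.3269 - (4)·0.0000) / (15) = 0.5983
  δ = (3 - (2)·-0.5833 - (-3)·-0.3269 - (-3)·0.5983) / (12) = 0.4151
Iteration 2:
  α = (7 - (1)·-0.3269 - (-3)·0.5983 - (-4)·0.4151) / (-12) = -0.8985
  β = (-6 - (3)·-0.8985 - (4)·0.5983 - (4)·0.4151) / (13) = -0.5660
  γ = (10 - (-4)·-0.8985 - (4)·-0.5660 - (4)·0.4151) / (15) = 0.4673
  δ = (3 - (2)·-0.8985 - (-3)·-0.5660 - (-3)·0.4673) / (12) = 0.3751
Residual b − A·x = (-0.3137, 0.6839, 0.1601, -0.0003); ∞-norm = 0.6839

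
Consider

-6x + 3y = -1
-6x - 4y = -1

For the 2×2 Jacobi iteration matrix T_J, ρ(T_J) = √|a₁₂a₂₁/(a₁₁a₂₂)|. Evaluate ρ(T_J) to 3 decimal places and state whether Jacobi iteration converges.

0.866

a₁₂a₂₁/(a₁₁a₂₂) = (3)·(-6) / ((-6)·(-4)) = -0.750000
ρ = √|-0.750000| = √0.750000 = 0.866
ρ < 1, so Jacobi converges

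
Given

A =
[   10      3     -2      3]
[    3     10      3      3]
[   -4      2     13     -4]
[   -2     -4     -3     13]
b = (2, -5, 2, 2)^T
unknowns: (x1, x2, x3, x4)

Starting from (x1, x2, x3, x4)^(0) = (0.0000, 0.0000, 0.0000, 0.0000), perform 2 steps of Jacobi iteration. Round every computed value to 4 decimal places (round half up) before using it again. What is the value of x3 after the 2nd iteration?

Iteration 1:
  x1 = (2 - (3)·0.0000 - (-2)·0.0000 - (3)·0.0000) / (10) = 0.2000
  x2 = (-5 - (3)·0.0000 - (3)·0.0000 - (3)·0.0000) / (10) = -0.5000
  x3 = (2 - (-4)·0.0000 - (2)·0.0000 - (-4)·0.0000) / (13) = 0.1538
  x4 = (2 - (-2)·0.0000 - (-4)·0.0000 - (-3)·0.0000) / (13) = 0.1538
Iteration 2:
  x1 = (2 - (3)·-0.5000 - (-2)·0.1538 - (3)·0.1538) / (10) = 0.3346
  x2 = (-5 - (3)·0.2000 - (3)·0.1538 - (3)·0.1538) / (10) = -0.6523
  x3 = (2 - (-4)·0.2000 - (2)·-0.5000 - (-4)·0.1538) / (13) = 0.3396
  x4 = (2 - (-2)·0.2000 - (-4)·-0.5000 - (-3)·0.1538) / (13) = 0.0663

0.3396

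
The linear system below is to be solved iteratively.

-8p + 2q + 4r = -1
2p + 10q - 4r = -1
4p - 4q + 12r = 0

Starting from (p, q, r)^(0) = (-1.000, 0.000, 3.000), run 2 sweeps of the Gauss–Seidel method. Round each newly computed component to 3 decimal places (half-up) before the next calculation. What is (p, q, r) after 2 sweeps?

(0.177, -0.249, -0.142)

Iteration 1:
  p = (-1 - (2)·0.000 - (4)·3.000) / (-8) = 1.625
  q = (-1 - (2)·1.625 - (-4)·3.000) / (10) = 0.775
  r = (0 - (4)·1.625 - (-4)·0.775) / (12) = -0.283
Iteration 2:
  p = (-1 - (2)·0.775 - (4)·-0.283) / (-8) = 0.177
  q = (-1 - (2)·0.177 - (-4)·-0.283) / (10) = -0.249
  r = (0 - (4)·0.177 - (-4)·-0.249) / (12) = -0.142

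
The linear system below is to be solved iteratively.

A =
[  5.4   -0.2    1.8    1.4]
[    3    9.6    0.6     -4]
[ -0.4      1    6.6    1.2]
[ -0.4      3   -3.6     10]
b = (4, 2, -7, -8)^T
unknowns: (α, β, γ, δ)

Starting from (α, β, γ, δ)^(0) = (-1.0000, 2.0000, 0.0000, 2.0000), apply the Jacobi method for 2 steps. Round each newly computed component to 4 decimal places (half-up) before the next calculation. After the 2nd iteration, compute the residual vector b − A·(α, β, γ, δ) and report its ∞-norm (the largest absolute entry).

Iteration 1:
  α = (4 - (-0.2)·2.0000 - (1.8)·0.0000 - (1.4)·2.0000) / (5.4) = 0.2963
  β = (2 - (3)·-1.0000 - (0.6)·0.0000 - (-4)·2.0000) / (9.6) = 1.3542
  γ = (-7 - (-0.4)·-1.0000 - (1)·2.0000 - (1.2)·2.0000) / (6.6) = -1.7879
  δ = (-8 - (-0.4)·-1.0000 - (3)·2.0000 - (-3.6)·0.0000) / (10) = -1.4400
Iteration 2:
  α = (4 - (-0.2)·1.3542 - (1.8)·-1.7879 - (1.4)·-1.4400) / (5.4) = 1.7602
  β = (2 - (3)·0.2963 - (0.6)·-1.7879 - (-4)·-1.4400) / (9.6) = -0.3725
  γ = (-7 - (-0.4)·0.2963 - (1)·1.3542 - (1.2)·-1.4400) / (6.6) = -0.9860
  δ = (-8 - (-0.4)·0.2963 - (3)·1.3542 - (-3.6)·-1.7879) / (10) = -1.8381
Residual b − A·x = (-1.2314, -6.4654, 2.7899, 8.6530); ∞-norm = 8.6530

8.6530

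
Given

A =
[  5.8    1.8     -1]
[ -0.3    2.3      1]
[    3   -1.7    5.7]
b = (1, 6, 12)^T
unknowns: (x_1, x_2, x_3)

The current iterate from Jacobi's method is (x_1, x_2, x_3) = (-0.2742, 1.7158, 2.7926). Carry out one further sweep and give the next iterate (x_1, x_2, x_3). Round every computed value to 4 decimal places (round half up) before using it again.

(0.1214, 1.3588, 2.7613)

One sweep:
  x_1 = (1 - (1.8)·1.7158 - (-1)·2.7926) / (5.8) = 0.1214
  x_2 = (6 - (-0.3)·-0.2742 - (1)·2.7926) / (2.3) = 1.3588
  x_3 = (12 - (3)·-0.2742 - (-1.7)·1.7158) / (5.7) = 2.7613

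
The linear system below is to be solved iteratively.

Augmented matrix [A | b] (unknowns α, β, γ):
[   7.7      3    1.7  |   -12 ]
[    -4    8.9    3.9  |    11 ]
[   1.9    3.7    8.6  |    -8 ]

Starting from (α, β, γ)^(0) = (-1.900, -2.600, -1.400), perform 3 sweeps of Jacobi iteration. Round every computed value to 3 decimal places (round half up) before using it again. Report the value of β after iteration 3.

Iteration 1:
  α = (-12 - (3)·-2.600 - (1.7)·-1.400) / (7.7) = -0.236
  β = (11 - (-4)·-1.900 - (3.9)·-1.400) / (8.9) = 0.996
  γ = (-8 - (1.9)·-1.900 - (3.7)·-2.600) / (8.6) = 0.608
Iteration 2:
  α = (-12 - (3)·0.996 - (1.7)·0.608) / (7.7) = -2.081
  β = (11 - (-4)·-0.236 - (3.9)·0.608) / (8.9) = 0.863
  γ = (-8 - (1.9)·-0.236 - (3.7)·0.996) / (8.6) = -1.307
Iteration 3:
  α = (-12 - (3)·0.863 - (1.7)·-1.307) / (7.7) = -1.606
  β = (11 - (-4)·-2.081 - (3.9)·-1.307) / (8.9) = 0.873
  γ = (-8 - (1.9)·-2.081 - (3.7)·0.863) / (8.6) = -0.842

0.873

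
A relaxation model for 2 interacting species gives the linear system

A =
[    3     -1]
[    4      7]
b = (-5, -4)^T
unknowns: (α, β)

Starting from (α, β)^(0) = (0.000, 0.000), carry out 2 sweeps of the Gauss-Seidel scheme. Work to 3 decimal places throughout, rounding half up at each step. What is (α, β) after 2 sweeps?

(-1.540, 0.309)

Iteration 1:
  α = (-5 - (-1)·0.000) / (3) = -1.667
  β = (-4 - (4)·-1.667) / (7) = 0.381
Iteration 2:
  α = (-5 - (-1)·0.381) / (3) = -1.540
  β = (-4 - (4)·-1.540) / (7) = 0.309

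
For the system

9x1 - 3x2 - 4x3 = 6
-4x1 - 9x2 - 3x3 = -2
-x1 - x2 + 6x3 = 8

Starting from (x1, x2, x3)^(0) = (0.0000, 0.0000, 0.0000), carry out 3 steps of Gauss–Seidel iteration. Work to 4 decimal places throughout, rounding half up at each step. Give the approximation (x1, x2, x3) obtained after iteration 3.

(1.0185, -0.7002, 1.3864)

Iteration 1:
  x1 = (6 - (-3)·0.0000 - (-4)·0.0000) / (9) = 0.6667
  x2 = (-2 - (-4)·0.6667 - (-3)·0.0000) / (-9) = -0.0741
  x3 = (8 - (-1)·0.6667 - (-1)·-0.0741) / (6) = 1.4321
Iteration 2:
  x1 = (6 - (-3)·-0.0741 - (-4)·1.4321) / (9) = 1.2785
  x2 = (-2 - (-4)·1.2785 - (-3)·1.4321) / (-9) = -0.8234
  x3 = (8 - (-1)·1.2785 - (-1)·-0.8234) / (6) = 1.4092
Iteration 3:
  x1 = (6 - (-3)·-0.8234 - (-4)·1.4092) / (9) = 1.0185
  x2 = (-2 - (-4)·1.0185 - (-3)·1.4092) / (-9) = -0.7002
  x3 = (8 - (-1)·1.0185 - (-1)·-0.7002) / (6) = 1.3864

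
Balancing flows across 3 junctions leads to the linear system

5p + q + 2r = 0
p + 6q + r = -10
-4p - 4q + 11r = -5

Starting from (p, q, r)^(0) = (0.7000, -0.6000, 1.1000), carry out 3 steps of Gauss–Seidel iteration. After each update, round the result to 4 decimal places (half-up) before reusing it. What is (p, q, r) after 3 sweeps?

Iteration 1:
  p = (0 - (1)·-0.6000 - (2)·1.1000) / (5) = -0.3200
  q = (-10 - (1)·-0.3200 - (1)·1.1000) / (6) = -1.7967
  r = (-5 - (-4)·-0.3200 - (-4)·-1.7967) / (11) = -1.2243
Iteration 2:
  p = (0 - (1)·-1.7967 - (2)·-1.2243) / (5) = 0.8491
  q = (-10 - (1)·0.8491 - (1)·-1.2243) / (6) = -1.6041
  r = (-5 - (-4)·0.8491 - (-4)·-1.6041) / (11) = -0.7291
Iteration 3:
  p = (0 - (1)·-1.6041 - (2)·-0.7291) / (5) = 0.6125
  q = (-10 - (1)·0.6125 - (1)·-0.7291) / (6) = -1.6472
  r = (-5 - (-4)·0.6125 - (-4)·-1.6472) / (11) = -0.8308

(0.6125, -1.6472, -0.8308)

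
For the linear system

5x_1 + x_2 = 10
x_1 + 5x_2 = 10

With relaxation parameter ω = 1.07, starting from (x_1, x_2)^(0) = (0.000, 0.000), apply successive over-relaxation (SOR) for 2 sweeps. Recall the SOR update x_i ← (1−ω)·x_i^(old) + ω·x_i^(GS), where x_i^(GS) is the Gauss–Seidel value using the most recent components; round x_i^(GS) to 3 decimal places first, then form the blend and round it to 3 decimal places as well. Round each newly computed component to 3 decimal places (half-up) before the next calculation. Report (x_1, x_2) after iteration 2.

(1.631, 1.673)

Iteration 1:
  x_1: GS value = (10 - (1)·0.000) / (5) = 2.000;  x_1 ← (1−ω)·0.000 + ω·2.000 = 2.140
  x_2: GS value = (10 - (1)·2.140) / (5) = 1.572;  x_2 ← (1−ω)·0.000 + ω·1.572 = 1.682
Iteration 2:
  x_1: GS value = (10 - (1)·1.682) / (5) = 1.664;  x_1 ← (1−ω)·2.140 + ω·1.664 = 1.631
  x_2: GS value = (10 - (1)·1.631) / (5) = 1.674;  x_2 ← (1−ω)·1.682 + ω·1.674 = 1.673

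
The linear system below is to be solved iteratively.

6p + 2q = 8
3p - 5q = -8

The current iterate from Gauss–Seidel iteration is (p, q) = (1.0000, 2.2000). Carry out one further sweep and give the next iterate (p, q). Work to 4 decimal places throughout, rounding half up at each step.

(0.6000, 1.9600)

One sweep:
  p = (8 - (2)·2.2000) / (6) = 0.6000
  q = (-8 - (3)·0.6000) / (-5) = 1.9600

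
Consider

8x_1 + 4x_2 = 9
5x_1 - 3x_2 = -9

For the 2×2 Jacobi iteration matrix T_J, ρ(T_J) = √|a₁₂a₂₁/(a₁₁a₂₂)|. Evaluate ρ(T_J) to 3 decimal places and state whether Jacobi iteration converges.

0.913

a₁₂a₂₁/(a₁₁a₂₂) = (4)·(5) / ((8)·(-3)) = -0.833333
ρ = √|-0.833333| = √0.833333 = 0.913
ρ < 1, so Jacobi converges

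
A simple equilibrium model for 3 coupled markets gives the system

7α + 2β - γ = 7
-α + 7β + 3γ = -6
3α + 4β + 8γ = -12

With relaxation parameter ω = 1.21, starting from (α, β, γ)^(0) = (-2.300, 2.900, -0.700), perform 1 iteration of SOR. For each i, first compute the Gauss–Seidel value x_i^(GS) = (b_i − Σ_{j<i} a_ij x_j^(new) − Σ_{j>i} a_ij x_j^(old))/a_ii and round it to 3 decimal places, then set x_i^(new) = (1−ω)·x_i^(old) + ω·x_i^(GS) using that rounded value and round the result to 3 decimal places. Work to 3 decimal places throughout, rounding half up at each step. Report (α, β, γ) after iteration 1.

Iteration 1:
  α: GS value = (7 - (2)·2.900 - (-1)·-0.700) / (7) = 0.071;  α ← (1−ω)·-2.300 + ω·0.071 = 0.569
  β: GS value = (-6 - (-1)·0.569 - (3)·-0.700) / (7) = -0.476;  β ← (1−ω)·2.900 + ω·-0.476 = -1.185
  γ: GS value = (-12 - (3)·0.569 - (4)·-1.185) / (8) = -1.121;  γ ← (1−ω)·-0.700 + ω·-1.121 = -1.209

(0.569, -1.185, -1.209)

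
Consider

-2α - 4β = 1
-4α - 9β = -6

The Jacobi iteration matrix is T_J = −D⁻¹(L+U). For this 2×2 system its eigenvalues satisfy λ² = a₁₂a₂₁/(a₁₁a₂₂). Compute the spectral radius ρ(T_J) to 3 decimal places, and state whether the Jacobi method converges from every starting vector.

0.943

a₁₂a₂₁/(a₁₁a₂₂) = (-4)·(-4) / ((-2)·(-9)) = 0.888889
ρ = √|0.888889| = √0.888889 = 0.943
ρ < 1, so Jacobi converges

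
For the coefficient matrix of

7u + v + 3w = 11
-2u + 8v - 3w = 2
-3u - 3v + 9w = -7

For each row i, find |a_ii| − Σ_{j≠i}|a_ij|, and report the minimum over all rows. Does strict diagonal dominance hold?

3

row 1: |7| − (1+3) = 3
row 2: |8| − (2+3) = 3
row 3: |9| − (3+3) = 3
minimum over rows = 3 → strictly diagonally dominant (convergence guaranteed)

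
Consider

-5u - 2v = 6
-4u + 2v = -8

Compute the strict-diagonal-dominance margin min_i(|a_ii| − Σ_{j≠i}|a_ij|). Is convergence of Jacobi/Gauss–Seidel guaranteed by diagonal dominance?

row 1: |-5| − (2) = 3
row 2: |2| − (4) = -2
minimum over rows = -2 → not strictly diagonally dominant

-2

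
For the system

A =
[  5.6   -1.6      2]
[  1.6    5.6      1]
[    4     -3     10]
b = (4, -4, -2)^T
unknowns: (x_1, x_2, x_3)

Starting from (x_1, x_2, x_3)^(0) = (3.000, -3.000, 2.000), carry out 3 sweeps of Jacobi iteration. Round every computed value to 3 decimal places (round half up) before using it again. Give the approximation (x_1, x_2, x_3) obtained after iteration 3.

(0.853, -0.918, -0.612)

Iteration 1:
  x_1 = (4 - (-1.6)·-3.000 - (2)·2.000) / (5.6) = -0.857
  x_2 = (-4 - (1.6)·3.000 - (1)·2.000) / (5.6) = -1.929
  x_3 = (-2 - (4)·3.000 - (-3)·-3.000) / (10) = -2.300
Iteration 2:
  x_1 = (4 - (-1.6)·-1.929 - (2)·-2.300) / (5.6) = 0.985
  x_2 = (-4 - (1.6)·-0.857 - (1)·-2.300) / (5.6) = -0.059
  x_3 = (-2 - (4)·-0.857 - (-3)·-1.929) / (10) = -0.436
Iteration 3:
  x_1 = (4 - (-1.6)·-0.059 - (2)·-0.436) / (5.6) = 0.853
  x_2 = (-4 - (1.6)·0.985 - (1)·-0.436) / (5.6) = -0.918
  x_3 = (-2 - (4)·0.985 - (-3)·-0.059) / (10) = -0.612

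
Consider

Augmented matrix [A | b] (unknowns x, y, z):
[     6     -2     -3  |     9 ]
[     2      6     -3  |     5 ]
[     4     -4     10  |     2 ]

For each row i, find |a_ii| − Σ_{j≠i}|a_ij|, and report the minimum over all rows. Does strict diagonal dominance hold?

1

row 1: |6| − (2+3) = 1
row 2: |6| − (2+3) = 1
row 3: |10| − (4+4) = 2
minimum over rows = 1 → strictly diagonally dominant (convergence guaranteed)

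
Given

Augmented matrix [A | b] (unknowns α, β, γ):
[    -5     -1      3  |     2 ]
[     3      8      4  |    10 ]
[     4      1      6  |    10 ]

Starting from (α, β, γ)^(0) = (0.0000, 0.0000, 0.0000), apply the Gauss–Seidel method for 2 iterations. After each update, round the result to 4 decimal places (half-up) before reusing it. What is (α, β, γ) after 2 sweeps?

(0.3400, 0.2725, 1.3946)

Iteration 1:
  α = (2 - (-1)·0.0000 - (3)·0.0000) / (-5) = -0.4000
  β = (10 - (3)·-0.4000 - (4)·0.0000) / (8) = 1.4000
  γ = (10 - (4)·-0.4000 - (1)·1.4000) / (6) = 1.7000
Iteration 2:
  α = (2 - (-1)·1.4000 - (3)·1.7000) / (-5) = 0.3400
  β = (10 - (3)·0.3400 - (4)·1.7000) / (8) = 0.2725
  γ = (10 - (4)·0.3400 - (1)·0.2725) / (6) = 1.3946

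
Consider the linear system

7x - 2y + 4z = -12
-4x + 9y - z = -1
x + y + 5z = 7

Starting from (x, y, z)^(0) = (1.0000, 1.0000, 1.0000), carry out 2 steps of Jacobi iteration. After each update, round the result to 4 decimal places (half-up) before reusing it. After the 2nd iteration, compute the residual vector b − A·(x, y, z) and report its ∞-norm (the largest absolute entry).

Iteration 1:
  x = (-12 - (-2)·1.0000 - (4)·1.0000) / (7) = -2.0000
  y = (-1 - (-4)·1.0000 - (-1)·1.0000) / (9) = 0.4444
  z = (7 - (1)·1.0000 - (1)·1.0000) / (5) = 1.0000
Iteration 2:
  x = (-12 - (-2)·0.4444 - (4)·1.0000) / (7) = -2.1587
  y = (-1 - (-4)·-2.0000 - (-1)·1.0000) / (9) = -0.8889
  z = (7 - (1)·-2.0000 - (1)·0.4444) / (5) = 1.7111
Residual b − A·x = (-5.5113, 0.0764, 1.4921); ∞-norm = 5.5113

5.5113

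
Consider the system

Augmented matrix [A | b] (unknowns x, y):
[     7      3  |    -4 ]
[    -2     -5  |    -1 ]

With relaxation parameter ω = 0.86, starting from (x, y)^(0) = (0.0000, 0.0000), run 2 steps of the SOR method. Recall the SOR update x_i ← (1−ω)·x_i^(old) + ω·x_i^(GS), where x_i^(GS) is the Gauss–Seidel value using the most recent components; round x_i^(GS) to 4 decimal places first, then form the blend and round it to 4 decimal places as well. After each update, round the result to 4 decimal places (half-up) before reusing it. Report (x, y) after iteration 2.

(-0.6859, 0.4557)

Iteration 1:
  x: GS value = (-4 - (3)·0.0000) / (7) = -0.5714;  x ← (1−ω)·0.0000 + ω·-0.5714 = -0.4914
  y: GS value = (-1 - (-2)·-0.4914) / (-5) = 0.3966;  y ← (1−ω)·0.0000 + ω·0.3966 = 0.3411
Iteration 2:
  x: GS value = (-4 - (3)·0.3411) / (7) = -0.7176;  x ← (1−ω)·-0.4914 + ω·-0.7176 = -0.6859
  y: GS value = (-1 - (-2)·-0.6859) / (-5) = 0.4744;  y ← (1−ω)·0.3411 + ω·0.4744 = 0.4557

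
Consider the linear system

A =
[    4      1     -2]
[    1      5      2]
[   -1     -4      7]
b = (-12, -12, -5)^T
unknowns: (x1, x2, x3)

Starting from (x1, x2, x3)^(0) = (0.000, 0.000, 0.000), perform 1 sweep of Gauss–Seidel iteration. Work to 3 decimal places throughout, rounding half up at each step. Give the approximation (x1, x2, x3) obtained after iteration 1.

Iteration 1:
  x1 = (-12 - (1)·0.000 - (-2)·0.000) / (4) = -3.000
  x2 = (-12 - (1)·-3.000 - (2)·0.000) / (5) = -1.800
  x3 = (-5 - (-1)·-3.000 - (-4)·-1.800) / (7) = -2.171

(-3.000, -1.800, -2.171)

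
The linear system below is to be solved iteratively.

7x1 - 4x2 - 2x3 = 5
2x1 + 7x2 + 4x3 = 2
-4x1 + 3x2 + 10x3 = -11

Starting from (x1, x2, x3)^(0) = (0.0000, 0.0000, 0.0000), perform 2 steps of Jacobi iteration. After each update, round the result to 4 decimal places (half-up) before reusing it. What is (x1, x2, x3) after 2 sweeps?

Iteration 1:
  x1 = (5 - (-4)·0.0000 - (-2)·0.0000) / (7) = 0.7143
  x2 = (2 - (2)·0.0000 - (4)·0.0000) / (7) = 0.2857
  x3 = (-11 - (-4)·0.0000 - (3)·0.0000) / (10) = -1.1000
Iteration 2:
  x1 = (5 - (-4)·0.2857 - (-2)·-1.1000) / (7) = 0.5633
  x2 = (2 - (2)·0.7143 - (4)·-1.1000) / (7) = 0.7102
  x3 = (-11 - (-4)·0.7143 - (3)·0.2857) / (10) = -0.9000

(0.5633, 0.7102, -0.9000)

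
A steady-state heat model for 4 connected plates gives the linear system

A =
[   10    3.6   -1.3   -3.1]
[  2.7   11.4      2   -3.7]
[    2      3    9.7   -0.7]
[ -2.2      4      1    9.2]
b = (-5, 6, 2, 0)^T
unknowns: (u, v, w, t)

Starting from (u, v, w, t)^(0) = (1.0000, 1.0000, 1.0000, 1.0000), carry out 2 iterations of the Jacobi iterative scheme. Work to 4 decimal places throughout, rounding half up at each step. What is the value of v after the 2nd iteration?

0.5686

Iteration 1:
  u = (-5 - (3.6)·1.0000 - (-1.3)·1.0000 - (-3.1)·1.0000) / (10) = -0.4200
  v = (6 - (2.7)·1.0000 - (2)·1.0000 - (-3.7)·1.0000) / (11.4) = 0.4386
  w = (2 - (2)·1.0000 - (3)·1.0000 - (-0.7)·1.0000) / (9.7) = -0.2371
  t = (0 - (-2.2)·1.0000 - (4)·1.0000 - (1)·1.0000) / (9.2) = -0.3043
Iteration 2:
  u = (-5 - (3.6)·0.4386 - (-1.3)·-0.2371 - (-3.1)·-0.3043) / (10) = -0.7831
  v = (6 - (2.7)·-0.4200 - (2)·-0.2371 - (-3.7)·-0.3043) / (11.4) = 0.5686
  w = (2 - (2)·-0.4200 - (3)·0.4386 - (-0.7)·-0.3043) / (9.7) = 0.1352
  t = (0 - (-2.2)·-0.4200 - (4)·0.4386 - (1)·-0.2371) / (9.2) = -0.2654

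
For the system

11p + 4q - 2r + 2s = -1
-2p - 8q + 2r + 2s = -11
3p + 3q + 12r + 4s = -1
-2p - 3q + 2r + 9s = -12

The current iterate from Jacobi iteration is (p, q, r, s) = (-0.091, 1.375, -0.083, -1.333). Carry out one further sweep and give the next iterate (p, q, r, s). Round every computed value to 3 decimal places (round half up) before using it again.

One sweep:
  p = (-1 - (4)·1.375 - (-2)·-0.083 - (2)·-1.333) / (11) = -0.364
  q = (-11 - (-2)·-0.091 - (2)·-0.083 - (2)·-1.333) / (-8) = 1.044
  r = (-1 - (3)·-0.091 - (3)·1.375 - (4)·-1.333) / (12) = 0.040
  s = (-12 - (-2)·-0.091 - (-3)·1.375 - (2)·-0.083) / (9) = -0.877

(-0.364, 1.044, 0.040, -0.877)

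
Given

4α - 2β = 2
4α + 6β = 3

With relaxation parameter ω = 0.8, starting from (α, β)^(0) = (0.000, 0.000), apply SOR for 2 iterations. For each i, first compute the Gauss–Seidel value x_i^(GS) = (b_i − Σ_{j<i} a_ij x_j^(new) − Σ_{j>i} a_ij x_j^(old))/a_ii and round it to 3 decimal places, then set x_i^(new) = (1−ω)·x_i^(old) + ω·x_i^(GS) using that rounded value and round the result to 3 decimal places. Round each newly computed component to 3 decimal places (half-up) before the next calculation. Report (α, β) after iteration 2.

(0.554, 0.142)

Iteration 1:
  α: GS value = (2 - (-2)·0.000) / (4) = 0.500;  α ← (1−ω)·0.000 + ω·0.500 = 0.400
  β: GS value = (3 - (4)·0.400) / (6) = 0.233;  β ← (1−ω)·0.000 + ω·0.233 = 0.186
Iteration 2:
  α: GS value = (2 - (-2)·0.186) / (4) = 0.593;  α ← (1−ω)·0.400 + ω·0.593 = 0.554
  β: GS value = (3 - (4)·0.554) / (6) = 0.131;  β ← (1−ω)·0.186 + ω·0.131 = 0.142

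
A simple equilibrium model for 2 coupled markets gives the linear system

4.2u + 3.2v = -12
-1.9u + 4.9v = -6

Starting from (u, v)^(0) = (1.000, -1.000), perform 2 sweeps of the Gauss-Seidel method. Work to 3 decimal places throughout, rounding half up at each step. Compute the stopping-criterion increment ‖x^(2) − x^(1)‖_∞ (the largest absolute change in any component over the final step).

Iteration 1:
  u = (-12 - (3.2)·-1.000) / (4.2) = -2.095
  v = (-6 - (-1.9)·-2.095) / (4.9) = -2.037
Iteration 2:
  u = (-12 - (3.2)·-2.037) / (4.2) = -1.305
  v = (-6 - (-1.9)·-1.305) / (4.9) = -1.731
Change: (0.790, 0.306) → max |·| = 0.790

0.790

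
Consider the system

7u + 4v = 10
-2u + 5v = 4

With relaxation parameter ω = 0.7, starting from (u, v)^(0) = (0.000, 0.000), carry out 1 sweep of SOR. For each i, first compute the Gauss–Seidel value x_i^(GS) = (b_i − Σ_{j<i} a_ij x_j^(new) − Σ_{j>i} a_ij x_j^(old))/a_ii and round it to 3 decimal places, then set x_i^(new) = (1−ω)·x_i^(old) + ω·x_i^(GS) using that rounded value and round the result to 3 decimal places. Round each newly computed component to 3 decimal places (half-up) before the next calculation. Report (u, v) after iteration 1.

(1.000, 0.840)

Iteration 1:
  u: GS value = (10 - (4)·0.000) / (7) = 1.429;  u ← (1−ω)·0.000 + ω·1.429 = 1.000
  v: GS value = (4 - (-2)·1.000) / (5) = 1.200;  v ← (1−ω)·0.000 + ω·1.200 = 0.840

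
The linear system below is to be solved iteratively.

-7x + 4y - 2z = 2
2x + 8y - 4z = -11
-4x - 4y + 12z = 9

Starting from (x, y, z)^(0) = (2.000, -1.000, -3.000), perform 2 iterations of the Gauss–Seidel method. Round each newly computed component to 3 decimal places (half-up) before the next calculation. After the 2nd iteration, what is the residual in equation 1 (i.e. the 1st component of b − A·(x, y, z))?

-7.455

Iteration 1:
  x = (2 - (4)·-1.000 - (-2)·-3.000) / (-7) = 0.000
  y = (-11 - (2)·0.000 - (-4)·-3.000) / (8) = -2.875
  z = (9 - (-4)·0.000 - (-4)·-2.875) / (12) = -0.208
Iteration 2:
  x = (2 - (4)·-2.875 - (-2)·-0.208) / (-7) = -1.869
  y = (-11 - (2)·-1.869 - (-4)·-0.208) / (8) = -1.012
  z = (9 - (-4)·-1.869 - (-4)·-1.012) / (12) = -0.210
Residual b − A·x = (-7.455, -0.006, -0.004)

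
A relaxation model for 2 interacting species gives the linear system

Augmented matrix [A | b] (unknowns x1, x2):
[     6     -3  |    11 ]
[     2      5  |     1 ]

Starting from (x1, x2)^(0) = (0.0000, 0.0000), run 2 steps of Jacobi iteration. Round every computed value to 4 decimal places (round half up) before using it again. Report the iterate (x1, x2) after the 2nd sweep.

Iteration 1:
  x1 = (11 - (-3)·0.0000) / (6) = 1.8333
  x2 = (1 - (2)·0.0000) / (5) = 0.2000
Iteration 2:
  x1 = (11 - (-3)·0.2000) / (6) = 1.9333
  x2 = (1 - (2)·1.8333) / (5) = -0.5333

(1.9333, -0.5333)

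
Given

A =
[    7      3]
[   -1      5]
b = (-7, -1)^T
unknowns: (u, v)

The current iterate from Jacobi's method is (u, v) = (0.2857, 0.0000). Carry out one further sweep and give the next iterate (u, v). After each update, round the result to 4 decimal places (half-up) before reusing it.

(-1.0000, -0.1429)

One sweep:
  u = (-7 - (3)·0.0000) / (7) = -1.0000
  v = (-1 - (-1)·0.2857) / (5) = -0.1429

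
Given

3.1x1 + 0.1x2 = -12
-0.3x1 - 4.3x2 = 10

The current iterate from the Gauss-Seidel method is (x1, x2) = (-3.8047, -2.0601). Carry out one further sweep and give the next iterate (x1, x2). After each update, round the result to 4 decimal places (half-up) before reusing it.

(-3.8045, -2.0602)

One sweep:
  x1 = (-12 - (0.1)·-2.0601) / (3.1) = -3.8045
  x2 = (10 - (-0.3)·-3.8045) / (-4.3) = -2.0602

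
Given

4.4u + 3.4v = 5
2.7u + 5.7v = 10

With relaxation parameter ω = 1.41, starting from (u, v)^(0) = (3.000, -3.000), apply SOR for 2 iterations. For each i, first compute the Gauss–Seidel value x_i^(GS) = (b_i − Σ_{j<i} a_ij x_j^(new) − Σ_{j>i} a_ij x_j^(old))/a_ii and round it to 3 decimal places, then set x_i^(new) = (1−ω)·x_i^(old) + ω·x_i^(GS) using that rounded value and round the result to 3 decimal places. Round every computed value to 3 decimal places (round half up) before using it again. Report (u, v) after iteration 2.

Iteration 1:
  u: GS value = (5 - (3.4)·-3.000) / (4.4) = 3.455;  u ← (1−ω)·3.000 + ω·3.455 = 3.642
  v: GS value = (10 - (2.7)·3.642) / (5.7) = 0.029;  v ← (1−ω)·-3.000 + ω·0.029 = 1.271
Iteration 2:
  u: GS value = (5 - (3.4)·1.271) / (4.4) = 0.154;  u ← (1−ω)·3.642 + ω·0.154 = -1.276
  v: GS value = (10 - (2.7)·-1.276) / (5.7) = 2.359;  v ← (1−ω)·1.271 + ω·2.359 = 2.805

(-1.276, 2.805)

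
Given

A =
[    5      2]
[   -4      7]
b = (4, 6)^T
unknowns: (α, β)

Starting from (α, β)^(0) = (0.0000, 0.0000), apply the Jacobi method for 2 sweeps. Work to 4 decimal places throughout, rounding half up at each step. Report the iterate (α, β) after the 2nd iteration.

(0.4572, 1.3143)

Iteration 1:
  α = (4 - (2)·0.0000) / (5) = 0.8000
  β = (6 - (-4)·0.0000) / (7) = 0.8571
Iteration 2:
  α = (4 - (2)·0.8571) / (5) = 0.4572
  β = (6 - (-4)·0.8000) / (7) = 1.3143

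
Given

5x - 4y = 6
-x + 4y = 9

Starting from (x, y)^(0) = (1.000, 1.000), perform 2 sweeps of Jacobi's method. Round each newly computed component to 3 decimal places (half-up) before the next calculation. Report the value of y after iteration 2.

2.750

Iteration 1:
  x = (6 - (-4)·1.000) / (5) = 2.000
  y = (9 - (-1)·1.000) / (4) = 2.500
Iteration 2:
  x = (6 - (-4)·2.500) / (5) = 3.200
  y = (9 - (-1)·2.000) / (4) = 2.750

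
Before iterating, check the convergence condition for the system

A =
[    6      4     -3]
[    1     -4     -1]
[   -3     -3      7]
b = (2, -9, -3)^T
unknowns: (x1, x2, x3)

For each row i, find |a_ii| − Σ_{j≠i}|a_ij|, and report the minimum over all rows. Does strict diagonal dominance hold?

row 1: |6| − (4+3) = -1
row 2: |-4| − (1+1) = 2
row 3: |7| − (3+3) = 1
minimum over rows = -1 → not strictly diagonally dominant

-1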